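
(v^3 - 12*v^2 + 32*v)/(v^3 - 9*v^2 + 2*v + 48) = v*(v - 4)/(v^2 - v - 6)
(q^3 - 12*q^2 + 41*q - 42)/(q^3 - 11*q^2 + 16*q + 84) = (q^2 - 5*q + 6)/(q^2 - 4*q - 12)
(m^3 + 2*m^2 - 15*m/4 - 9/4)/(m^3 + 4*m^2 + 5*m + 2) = (4*m^3 + 8*m^2 - 15*m - 9)/(4*(m^3 + 4*m^2 + 5*m + 2))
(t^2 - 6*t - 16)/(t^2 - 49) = (t^2 - 6*t - 16)/(t^2 - 49)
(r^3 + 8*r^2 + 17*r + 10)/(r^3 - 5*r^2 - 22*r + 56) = (r^3 + 8*r^2 + 17*r + 10)/(r^3 - 5*r^2 - 22*r + 56)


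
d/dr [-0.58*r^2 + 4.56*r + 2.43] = 4.56 - 1.16*r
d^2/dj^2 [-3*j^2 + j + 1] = -6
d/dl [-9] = 0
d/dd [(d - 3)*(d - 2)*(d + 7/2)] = 3*d^2 - 3*d - 23/2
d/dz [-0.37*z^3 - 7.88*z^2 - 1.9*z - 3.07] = -1.11*z^2 - 15.76*z - 1.9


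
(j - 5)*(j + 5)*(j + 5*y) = j^3 + 5*j^2*y - 25*j - 125*y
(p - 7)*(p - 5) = p^2 - 12*p + 35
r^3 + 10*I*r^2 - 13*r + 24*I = (r - I)*(r + 3*I)*(r + 8*I)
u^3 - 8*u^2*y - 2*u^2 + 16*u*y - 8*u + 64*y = (u - 4)*(u + 2)*(u - 8*y)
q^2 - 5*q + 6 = (q - 3)*(q - 2)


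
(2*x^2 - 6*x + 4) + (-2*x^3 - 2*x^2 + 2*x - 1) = -2*x^3 - 4*x + 3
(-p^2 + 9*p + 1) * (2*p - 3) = -2*p^3 + 21*p^2 - 25*p - 3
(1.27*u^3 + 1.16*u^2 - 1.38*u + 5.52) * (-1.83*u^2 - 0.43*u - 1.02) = -2.3241*u^5 - 2.6689*u^4 + 0.7312*u^3 - 10.6914*u^2 - 0.966*u - 5.6304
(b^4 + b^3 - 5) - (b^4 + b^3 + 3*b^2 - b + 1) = -3*b^2 + b - 6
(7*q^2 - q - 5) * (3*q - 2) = 21*q^3 - 17*q^2 - 13*q + 10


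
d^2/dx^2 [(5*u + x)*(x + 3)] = 2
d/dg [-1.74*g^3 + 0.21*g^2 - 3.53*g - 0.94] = -5.22*g^2 + 0.42*g - 3.53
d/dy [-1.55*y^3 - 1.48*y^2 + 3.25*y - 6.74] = -4.65*y^2 - 2.96*y + 3.25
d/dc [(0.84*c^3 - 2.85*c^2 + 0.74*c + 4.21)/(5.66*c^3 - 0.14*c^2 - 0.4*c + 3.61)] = (1.77635683940025e-15*c^5 + 16.0134*c^4 - 9.0488*c^3 - 61.145*c^2 - 19.3982*c + 4.3554)/(32.0356*c^6 - 1.5848*c^5 - 4.5084*c^4 + 40.9772*c^3 - 0.8508*c^2 - 2.888*c + 13.0321)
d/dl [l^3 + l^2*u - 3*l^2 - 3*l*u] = 3*l^2 + 2*l*u - 6*l - 3*u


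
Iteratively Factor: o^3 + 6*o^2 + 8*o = (o)*(o^2 + 6*o + 8) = o*(o + 2)*(o + 4)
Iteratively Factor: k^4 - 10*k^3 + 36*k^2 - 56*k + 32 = (k - 2)*(k^3 - 8*k^2 + 20*k - 16) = (k - 2)^2*(k^2 - 6*k + 8) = (k - 4)*(k - 2)^2*(k - 2)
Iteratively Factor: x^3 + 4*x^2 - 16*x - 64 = (x + 4)*(x^2 - 16) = (x + 4)^2*(x - 4)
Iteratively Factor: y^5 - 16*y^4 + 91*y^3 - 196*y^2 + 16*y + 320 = (y - 4)*(y^4 - 12*y^3 + 43*y^2 - 24*y - 80) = (y - 4)*(y + 1)*(y^3 - 13*y^2 + 56*y - 80) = (y - 4)^2*(y + 1)*(y^2 - 9*y + 20) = (y - 4)^3*(y + 1)*(y - 5)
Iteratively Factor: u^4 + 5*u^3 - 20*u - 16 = (u - 2)*(u^3 + 7*u^2 + 14*u + 8) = (u - 2)*(u + 2)*(u^2 + 5*u + 4) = (u - 2)*(u + 2)*(u + 4)*(u + 1)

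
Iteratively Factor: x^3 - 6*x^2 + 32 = (x + 2)*(x^2 - 8*x + 16) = (x - 4)*(x + 2)*(x - 4)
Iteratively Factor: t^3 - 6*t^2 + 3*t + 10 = (t - 2)*(t^2 - 4*t - 5) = (t - 5)*(t - 2)*(t + 1)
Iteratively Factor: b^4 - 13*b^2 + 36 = (b - 2)*(b^3 + 2*b^2 - 9*b - 18) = (b - 3)*(b - 2)*(b^2 + 5*b + 6) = (b - 3)*(b - 2)*(b + 3)*(b + 2)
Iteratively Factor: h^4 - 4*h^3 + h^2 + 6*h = (h + 1)*(h^3 - 5*h^2 + 6*h) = (h - 3)*(h + 1)*(h^2 - 2*h) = h*(h - 3)*(h + 1)*(h - 2)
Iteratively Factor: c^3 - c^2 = (c - 1)*(c^2) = c*(c - 1)*(c)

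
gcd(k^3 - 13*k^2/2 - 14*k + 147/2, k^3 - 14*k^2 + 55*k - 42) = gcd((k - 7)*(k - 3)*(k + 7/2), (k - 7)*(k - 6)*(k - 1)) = k - 7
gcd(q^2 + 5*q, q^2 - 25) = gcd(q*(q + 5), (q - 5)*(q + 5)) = q + 5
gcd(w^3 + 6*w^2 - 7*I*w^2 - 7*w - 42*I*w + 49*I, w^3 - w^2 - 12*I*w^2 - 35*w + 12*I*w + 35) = w^2 + w*(-1 - 7*I) + 7*I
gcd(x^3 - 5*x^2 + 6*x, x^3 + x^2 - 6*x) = x^2 - 2*x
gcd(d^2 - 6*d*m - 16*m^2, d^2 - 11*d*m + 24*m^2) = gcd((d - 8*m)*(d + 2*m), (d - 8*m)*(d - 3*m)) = d - 8*m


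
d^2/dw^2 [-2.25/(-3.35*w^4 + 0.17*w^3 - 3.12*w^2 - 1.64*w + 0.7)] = ((-90.45*w^2 + 2.295*w - 14.04)*(3.35*w^4 - 0.17*w^3 + 3.12*w^2 + 1.64*w - 0.7) + 2.25*(13.4*w^3 - 0.51*w^2 + 6.24*w + 1.64)*(26.8*w^3 - 1.02*w^2 + 12.48*w + 3.28))/(3.35*w^4 - 0.17*w^3 + 3.12*w^2 + 1.64*w - 0.7)^3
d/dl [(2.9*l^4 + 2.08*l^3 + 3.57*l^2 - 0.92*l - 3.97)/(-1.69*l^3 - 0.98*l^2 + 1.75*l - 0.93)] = (-4.901*l^6 - 5.684*l^5 + 19.2199*l^4 - 6.6176*l^3 - 20.5852*l^2 - 14.4214*l + 7.8031)/(2.8561*l^6 + 3.3124*l^5 - 4.9546*l^4 - 0.2866*l^3 + 4.8853*l^2 - 3.255*l + 0.8649)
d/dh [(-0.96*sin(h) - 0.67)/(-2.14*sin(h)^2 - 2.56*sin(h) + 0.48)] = (-2.8676*sin(h) + 1.0272*cos(2*h) - 3.2032)*cos(h)/(2.14*sin(h)^2 + 2.56*sin(h) - 0.48)^2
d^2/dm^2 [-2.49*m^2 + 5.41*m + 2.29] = -4.98000000000000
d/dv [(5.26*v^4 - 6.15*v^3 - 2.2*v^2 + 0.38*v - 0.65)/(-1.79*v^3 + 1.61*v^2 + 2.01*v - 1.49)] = (-9.4154*v^6 + 16.9372*v^5 + 17.8783*v^4 - 54.7122*v^3 + 18.9662*v^2 + 8.649*v + 0.7403)/(3.2041*v^6 - 5.7638*v^5 - 4.6037*v^4 + 11.8064*v^3 - 0.757700000000002*v^2 - 5.9898*v + 2.2201)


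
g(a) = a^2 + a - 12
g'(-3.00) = -5.00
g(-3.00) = -6.00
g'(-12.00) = -23.00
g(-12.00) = 120.00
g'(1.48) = 3.96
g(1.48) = -8.33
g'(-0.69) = -0.38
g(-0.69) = -12.21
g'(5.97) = 12.94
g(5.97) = 29.61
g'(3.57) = 8.14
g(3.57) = 4.31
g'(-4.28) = -7.56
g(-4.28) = 2.04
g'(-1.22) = -1.44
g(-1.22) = -11.73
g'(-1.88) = -2.76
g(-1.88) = -10.35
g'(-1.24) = -1.48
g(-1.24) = -11.70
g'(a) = 2*a + 1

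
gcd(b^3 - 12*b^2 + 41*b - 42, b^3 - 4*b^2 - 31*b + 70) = b^2 - 9*b + 14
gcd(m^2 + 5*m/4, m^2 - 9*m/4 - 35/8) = m + 5/4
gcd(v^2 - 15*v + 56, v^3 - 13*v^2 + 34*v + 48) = v - 8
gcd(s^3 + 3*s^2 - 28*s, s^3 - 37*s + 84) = s^2 + 3*s - 28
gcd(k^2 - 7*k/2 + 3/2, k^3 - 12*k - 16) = 1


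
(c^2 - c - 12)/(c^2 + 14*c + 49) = (c^2 - c - 12)/(c^2 + 14*c + 49)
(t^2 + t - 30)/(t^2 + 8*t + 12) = (t - 5)/(t + 2)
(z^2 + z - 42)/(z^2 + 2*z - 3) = (z^2 + z - 42)/(z^2 + 2*z - 3)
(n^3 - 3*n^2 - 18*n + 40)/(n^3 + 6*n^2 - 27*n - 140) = (n - 2)/(n + 7)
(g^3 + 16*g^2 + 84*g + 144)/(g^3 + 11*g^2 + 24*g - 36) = (g + 4)/(g - 1)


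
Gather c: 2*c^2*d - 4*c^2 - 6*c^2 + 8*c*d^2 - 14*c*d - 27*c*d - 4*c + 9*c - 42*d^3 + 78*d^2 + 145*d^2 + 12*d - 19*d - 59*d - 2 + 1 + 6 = c^2*(2*d - 10) + c*(8*d^2 - 41*d + 5) - 42*d^3 + 223*d^2 - 66*d + 5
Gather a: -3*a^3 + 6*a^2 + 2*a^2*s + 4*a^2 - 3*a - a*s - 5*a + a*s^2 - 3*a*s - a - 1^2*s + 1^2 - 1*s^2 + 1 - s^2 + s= -3*a^3 + a^2*(2*s + 10) + a*(s^2 - 4*s - 9) - 2*s^2 + 2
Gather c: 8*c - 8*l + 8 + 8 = 8*c - 8*l + 16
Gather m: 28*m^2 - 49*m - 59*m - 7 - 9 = 28*m^2 - 108*m - 16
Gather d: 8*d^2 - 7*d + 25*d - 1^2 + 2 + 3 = 8*d^2 + 18*d + 4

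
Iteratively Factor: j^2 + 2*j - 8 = (j + 4)*(j - 2)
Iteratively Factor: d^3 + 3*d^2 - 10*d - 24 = (d + 4)*(d^2 - d - 6) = (d + 2)*(d + 4)*(d - 3)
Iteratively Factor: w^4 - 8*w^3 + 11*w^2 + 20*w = (w - 4)*(w^3 - 4*w^2 - 5*w) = (w - 5)*(w - 4)*(w^2 + w) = (w - 5)*(w - 4)*(w + 1)*(w)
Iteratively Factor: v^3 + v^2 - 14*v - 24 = (v + 2)*(v^2 - v - 12) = (v - 4)*(v + 2)*(v + 3)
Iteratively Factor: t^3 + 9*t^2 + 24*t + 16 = (t + 1)*(t^2 + 8*t + 16) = (t + 1)*(t + 4)*(t + 4)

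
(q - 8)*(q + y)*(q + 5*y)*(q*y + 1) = q^4*y + 6*q^3*y^2 - 8*q^3*y + q^3 + 5*q^2*y^3 - 48*q^2*y^2 + 6*q^2*y - 8*q^2 - 40*q*y^3 + 5*q*y^2 - 48*q*y - 40*y^2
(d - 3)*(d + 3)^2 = d^3 + 3*d^2 - 9*d - 27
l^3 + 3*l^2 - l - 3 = (l - 1)*(l + 1)*(l + 3)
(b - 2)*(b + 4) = b^2 + 2*b - 8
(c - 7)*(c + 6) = c^2 - c - 42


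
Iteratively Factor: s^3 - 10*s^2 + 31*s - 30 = (s - 5)*(s^2 - 5*s + 6) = (s - 5)*(s - 3)*(s - 2)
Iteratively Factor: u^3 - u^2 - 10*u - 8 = (u + 1)*(u^2 - 2*u - 8) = (u - 4)*(u + 1)*(u + 2)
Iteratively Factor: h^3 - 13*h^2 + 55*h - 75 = (h - 5)*(h^2 - 8*h + 15) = (h - 5)*(h - 3)*(h - 5)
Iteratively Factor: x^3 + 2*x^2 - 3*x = (x + 3)*(x^2 - x) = (x - 1)*(x + 3)*(x)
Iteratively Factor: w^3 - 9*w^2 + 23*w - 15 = (w - 3)*(w^2 - 6*w + 5) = (w - 3)*(w - 1)*(w - 5)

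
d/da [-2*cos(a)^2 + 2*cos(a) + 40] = -2*sin(a) + 2*sin(2*a)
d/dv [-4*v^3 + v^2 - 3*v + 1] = -12*v^2 + 2*v - 3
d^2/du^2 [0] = 0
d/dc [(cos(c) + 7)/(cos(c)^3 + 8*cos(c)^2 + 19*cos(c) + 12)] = (227*cos(c) + 29*cos(2*c) + cos(3*c) + 271)*sin(c)/(2*(cos(c)^3 + 8*cos(c)^2 + 19*cos(c) + 12)^2)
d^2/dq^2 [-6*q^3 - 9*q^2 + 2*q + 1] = -36*q - 18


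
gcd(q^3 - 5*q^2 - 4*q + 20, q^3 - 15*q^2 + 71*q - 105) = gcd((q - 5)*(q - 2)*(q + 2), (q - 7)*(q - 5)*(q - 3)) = q - 5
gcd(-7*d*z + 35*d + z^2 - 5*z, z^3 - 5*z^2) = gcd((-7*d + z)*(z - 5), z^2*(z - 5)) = z - 5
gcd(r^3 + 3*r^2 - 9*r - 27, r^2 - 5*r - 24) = r + 3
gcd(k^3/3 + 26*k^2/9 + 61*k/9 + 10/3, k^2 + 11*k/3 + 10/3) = 1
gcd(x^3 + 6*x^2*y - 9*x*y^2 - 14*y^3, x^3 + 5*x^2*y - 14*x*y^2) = x^2 + 5*x*y - 14*y^2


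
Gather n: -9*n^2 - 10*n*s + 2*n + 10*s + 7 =-9*n^2 + n*(2 - 10*s) + 10*s + 7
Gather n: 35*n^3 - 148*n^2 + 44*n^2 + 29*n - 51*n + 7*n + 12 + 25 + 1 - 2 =35*n^3 - 104*n^2 - 15*n + 36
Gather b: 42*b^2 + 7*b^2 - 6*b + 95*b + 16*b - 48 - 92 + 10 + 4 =49*b^2 + 105*b - 126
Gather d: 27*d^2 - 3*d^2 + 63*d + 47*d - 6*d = 24*d^2 + 104*d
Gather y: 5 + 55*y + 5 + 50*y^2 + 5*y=50*y^2 + 60*y + 10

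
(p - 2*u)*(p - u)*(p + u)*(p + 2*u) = p^4 - 5*p^2*u^2 + 4*u^4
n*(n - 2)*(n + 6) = n^3 + 4*n^2 - 12*n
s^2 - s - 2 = (s - 2)*(s + 1)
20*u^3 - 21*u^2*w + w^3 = (-4*u + w)*(-u + w)*(5*u + w)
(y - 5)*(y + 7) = y^2 + 2*y - 35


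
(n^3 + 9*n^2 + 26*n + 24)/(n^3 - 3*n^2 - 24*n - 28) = (n^2 + 7*n + 12)/(n^2 - 5*n - 14)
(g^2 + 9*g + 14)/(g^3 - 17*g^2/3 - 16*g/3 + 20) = 3*(g + 7)/(3*g^2 - 23*g + 30)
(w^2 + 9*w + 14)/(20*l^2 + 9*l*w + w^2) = (w^2 + 9*w + 14)/(20*l^2 + 9*l*w + w^2)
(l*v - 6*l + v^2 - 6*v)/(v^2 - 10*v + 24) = (l + v)/(v - 4)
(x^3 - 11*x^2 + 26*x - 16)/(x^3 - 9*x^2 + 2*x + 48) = (x^2 - 3*x + 2)/(x^2 - x - 6)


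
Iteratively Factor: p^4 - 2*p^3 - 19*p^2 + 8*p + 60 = (p + 3)*(p^3 - 5*p^2 - 4*p + 20) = (p + 2)*(p + 3)*(p^2 - 7*p + 10) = (p - 2)*(p + 2)*(p + 3)*(p - 5)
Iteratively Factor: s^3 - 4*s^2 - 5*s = (s - 5)*(s^2 + s) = (s - 5)*(s + 1)*(s)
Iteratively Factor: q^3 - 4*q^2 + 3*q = (q - 1)*(q^2 - 3*q) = q*(q - 1)*(q - 3)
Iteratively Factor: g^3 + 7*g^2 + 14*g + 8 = (g + 1)*(g^2 + 6*g + 8) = (g + 1)*(g + 4)*(g + 2)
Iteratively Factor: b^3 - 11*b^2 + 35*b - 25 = (b - 5)*(b^2 - 6*b + 5) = (b - 5)^2*(b - 1)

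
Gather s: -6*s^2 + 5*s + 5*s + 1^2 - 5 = -6*s^2 + 10*s - 4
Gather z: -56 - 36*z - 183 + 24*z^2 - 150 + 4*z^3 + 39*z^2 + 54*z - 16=4*z^3 + 63*z^2 + 18*z - 405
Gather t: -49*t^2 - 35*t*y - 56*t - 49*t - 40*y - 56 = -49*t^2 + t*(-35*y - 105) - 40*y - 56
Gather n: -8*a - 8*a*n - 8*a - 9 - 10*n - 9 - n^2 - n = -16*a - n^2 + n*(-8*a - 11) - 18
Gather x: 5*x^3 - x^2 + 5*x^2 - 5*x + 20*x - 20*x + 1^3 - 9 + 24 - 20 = 5*x^3 + 4*x^2 - 5*x - 4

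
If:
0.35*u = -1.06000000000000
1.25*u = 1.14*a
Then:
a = -3.32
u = -3.03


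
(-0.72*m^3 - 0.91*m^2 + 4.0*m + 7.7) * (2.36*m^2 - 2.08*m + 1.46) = -1.6992*m^5 - 0.65*m^4 + 10.2816*m^3 + 8.5234*m^2 - 10.176*m + 11.242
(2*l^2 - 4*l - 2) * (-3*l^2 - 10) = -6*l^4 + 12*l^3 - 14*l^2 + 40*l + 20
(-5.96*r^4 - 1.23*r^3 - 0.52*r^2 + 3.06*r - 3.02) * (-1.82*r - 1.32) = 10.8472*r^5 + 10.1058*r^4 + 2.57*r^3 - 4.8828*r^2 + 1.4572*r + 3.9864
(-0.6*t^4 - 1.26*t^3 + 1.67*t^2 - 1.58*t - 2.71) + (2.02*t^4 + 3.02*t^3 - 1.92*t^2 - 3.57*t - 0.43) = 1.42*t^4 + 1.76*t^3 - 0.25*t^2 - 5.15*t - 3.14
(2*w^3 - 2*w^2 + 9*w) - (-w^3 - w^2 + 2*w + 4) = 3*w^3 - w^2 + 7*w - 4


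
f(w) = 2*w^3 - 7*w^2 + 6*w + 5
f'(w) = 6*w^2 - 14*w + 6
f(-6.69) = -947.27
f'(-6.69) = 368.20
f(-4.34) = -316.38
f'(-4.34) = 179.77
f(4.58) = 77.79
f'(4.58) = 67.74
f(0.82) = 6.32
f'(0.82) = -1.45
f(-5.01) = -452.26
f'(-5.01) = 226.74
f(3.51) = 26.31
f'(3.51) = 30.78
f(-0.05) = 4.68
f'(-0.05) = 6.72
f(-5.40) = -546.45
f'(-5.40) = 256.56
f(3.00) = 14.00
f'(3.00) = 18.00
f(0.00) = 5.00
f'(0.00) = 6.00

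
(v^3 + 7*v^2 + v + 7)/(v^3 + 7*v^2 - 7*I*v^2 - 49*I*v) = (v^2 + 1)/(v*(v - 7*I))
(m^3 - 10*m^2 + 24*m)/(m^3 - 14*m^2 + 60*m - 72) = m*(m - 4)/(m^2 - 8*m + 12)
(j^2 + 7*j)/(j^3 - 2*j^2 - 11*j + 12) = j*(j + 7)/(j^3 - 2*j^2 - 11*j + 12)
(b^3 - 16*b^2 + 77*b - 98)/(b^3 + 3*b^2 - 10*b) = (b^2 - 14*b + 49)/(b*(b + 5))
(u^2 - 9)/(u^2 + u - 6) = (u - 3)/(u - 2)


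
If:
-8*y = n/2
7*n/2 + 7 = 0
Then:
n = -2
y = 1/8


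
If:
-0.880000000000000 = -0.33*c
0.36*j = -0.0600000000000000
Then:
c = 2.67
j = -0.17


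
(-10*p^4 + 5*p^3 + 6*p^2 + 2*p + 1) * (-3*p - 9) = 30*p^5 + 75*p^4 - 63*p^3 - 60*p^2 - 21*p - 9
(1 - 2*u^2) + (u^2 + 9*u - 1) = -u^2 + 9*u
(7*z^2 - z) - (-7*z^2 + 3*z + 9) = 14*z^2 - 4*z - 9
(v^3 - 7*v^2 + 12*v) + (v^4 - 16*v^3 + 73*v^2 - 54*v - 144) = v^4 - 15*v^3 + 66*v^2 - 42*v - 144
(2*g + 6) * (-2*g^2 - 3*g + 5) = -4*g^3 - 18*g^2 - 8*g + 30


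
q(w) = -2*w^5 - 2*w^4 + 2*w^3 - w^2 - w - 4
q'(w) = -10*w^4 - 8*w^3 + 6*w^2 - 2*w - 1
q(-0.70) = -4.62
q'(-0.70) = 3.68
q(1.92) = -74.81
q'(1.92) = -175.24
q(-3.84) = 1106.87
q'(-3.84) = -1626.19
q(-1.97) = 8.02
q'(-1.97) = -63.23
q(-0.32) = -3.86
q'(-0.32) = 0.41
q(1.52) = -27.71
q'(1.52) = -71.65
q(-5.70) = 9521.46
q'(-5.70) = -8869.12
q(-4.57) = 2903.12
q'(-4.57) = -3464.79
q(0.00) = -4.00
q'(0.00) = -1.00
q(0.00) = -4.00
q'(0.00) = -1.00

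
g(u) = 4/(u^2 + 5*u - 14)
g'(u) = 4*(-2*u - 5)/(u^2 + 5*u - 14)^2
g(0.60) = -0.38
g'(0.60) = -0.22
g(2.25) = 1.73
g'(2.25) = -7.11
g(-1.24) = -0.21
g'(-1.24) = -0.03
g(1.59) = -1.14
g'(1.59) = -2.64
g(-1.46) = -0.21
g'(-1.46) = -0.02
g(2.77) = 0.53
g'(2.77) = -0.74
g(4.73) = 0.12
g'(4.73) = -0.06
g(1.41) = -0.81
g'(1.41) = -1.27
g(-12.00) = 0.06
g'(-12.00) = 0.02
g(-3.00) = -0.20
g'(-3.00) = 0.01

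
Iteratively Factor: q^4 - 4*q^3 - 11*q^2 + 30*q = (q + 3)*(q^3 - 7*q^2 + 10*q) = q*(q + 3)*(q^2 - 7*q + 10) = q*(q - 5)*(q + 3)*(q - 2)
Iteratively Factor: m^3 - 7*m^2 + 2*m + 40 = (m - 4)*(m^2 - 3*m - 10) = (m - 4)*(m + 2)*(m - 5)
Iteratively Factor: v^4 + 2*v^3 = (v + 2)*(v^3) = v*(v + 2)*(v^2) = v^2*(v + 2)*(v)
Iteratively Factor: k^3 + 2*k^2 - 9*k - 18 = (k - 3)*(k^2 + 5*k + 6) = (k - 3)*(k + 3)*(k + 2)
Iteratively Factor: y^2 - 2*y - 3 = (y + 1)*(y - 3)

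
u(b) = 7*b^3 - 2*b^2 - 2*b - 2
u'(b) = 21*b^2 - 4*b - 2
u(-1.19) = -14.25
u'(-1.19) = 32.50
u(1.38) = 9.83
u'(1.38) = 32.47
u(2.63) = 106.25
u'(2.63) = 132.73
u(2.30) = 67.99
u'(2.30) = 99.89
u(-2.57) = -128.89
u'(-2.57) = 146.98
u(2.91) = 147.74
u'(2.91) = 164.19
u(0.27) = -2.55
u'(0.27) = -1.55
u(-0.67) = -3.66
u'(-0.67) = 10.11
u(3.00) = 163.00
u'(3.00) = 175.00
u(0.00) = -2.00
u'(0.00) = -2.00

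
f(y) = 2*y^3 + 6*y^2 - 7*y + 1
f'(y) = 6*y^2 + 12*y - 7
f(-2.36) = 24.65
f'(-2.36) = -1.90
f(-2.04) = 23.27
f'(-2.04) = -6.51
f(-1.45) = 17.67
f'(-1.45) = -11.78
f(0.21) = -0.19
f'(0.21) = -4.22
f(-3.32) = 17.19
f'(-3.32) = 19.29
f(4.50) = 273.25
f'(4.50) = 168.50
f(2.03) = 28.25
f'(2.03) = 42.09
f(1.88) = 22.34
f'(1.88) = 36.77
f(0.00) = 1.00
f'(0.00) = -7.00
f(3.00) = 88.00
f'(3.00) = 83.00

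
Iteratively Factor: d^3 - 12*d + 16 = (d - 2)*(d^2 + 2*d - 8) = (d - 2)^2*(d + 4)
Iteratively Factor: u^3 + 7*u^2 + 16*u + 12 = (u + 2)*(u^2 + 5*u + 6) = (u + 2)^2*(u + 3)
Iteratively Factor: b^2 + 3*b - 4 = (b - 1)*(b + 4)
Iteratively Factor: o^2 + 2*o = (o)*(o + 2)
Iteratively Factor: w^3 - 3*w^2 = (w)*(w^2 - 3*w) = w^2*(w - 3)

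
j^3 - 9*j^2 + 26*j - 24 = (j - 4)*(j - 3)*(j - 2)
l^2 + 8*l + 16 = (l + 4)^2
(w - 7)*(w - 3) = w^2 - 10*w + 21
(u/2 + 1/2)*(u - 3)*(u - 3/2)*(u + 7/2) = u^4/2 - 49*u^2/8 + 9*u/4 + 63/8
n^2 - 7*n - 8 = (n - 8)*(n + 1)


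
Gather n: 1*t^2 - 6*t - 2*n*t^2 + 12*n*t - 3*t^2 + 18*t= n*(-2*t^2 + 12*t) - 2*t^2 + 12*t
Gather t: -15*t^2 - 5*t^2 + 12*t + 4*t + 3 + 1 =-20*t^2 + 16*t + 4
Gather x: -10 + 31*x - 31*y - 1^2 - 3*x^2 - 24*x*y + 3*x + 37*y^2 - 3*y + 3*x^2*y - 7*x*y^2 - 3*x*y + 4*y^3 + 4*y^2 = x^2*(3*y - 3) + x*(-7*y^2 - 27*y + 34) + 4*y^3 + 41*y^2 - 34*y - 11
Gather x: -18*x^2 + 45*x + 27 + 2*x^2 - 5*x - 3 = -16*x^2 + 40*x + 24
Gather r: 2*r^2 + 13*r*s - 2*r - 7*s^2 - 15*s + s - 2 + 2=2*r^2 + r*(13*s - 2) - 7*s^2 - 14*s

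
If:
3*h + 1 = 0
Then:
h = -1/3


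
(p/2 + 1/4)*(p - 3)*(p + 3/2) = p^3/2 - p^2/2 - 21*p/8 - 9/8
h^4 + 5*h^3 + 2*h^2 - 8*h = h*(h - 1)*(h + 2)*(h + 4)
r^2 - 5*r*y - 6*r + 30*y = (r - 6)*(r - 5*y)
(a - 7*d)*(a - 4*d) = a^2 - 11*a*d + 28*d^2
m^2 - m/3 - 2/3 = (m - 1)*(m + 2/3)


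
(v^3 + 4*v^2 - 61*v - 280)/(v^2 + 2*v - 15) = (v^2 - v - 56)/(v - 3)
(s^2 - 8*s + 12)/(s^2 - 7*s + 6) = (s - 2)/(s - 1)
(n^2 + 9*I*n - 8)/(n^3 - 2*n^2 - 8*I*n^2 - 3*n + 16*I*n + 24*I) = (n^2 + 9*I*n - 8)/(n^3 + n^2*(-2 - 8*I) + n*(-3 + 16*I) + 24*I)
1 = 1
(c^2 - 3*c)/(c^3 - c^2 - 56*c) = (3 - c)/(-c^2 + c + 56)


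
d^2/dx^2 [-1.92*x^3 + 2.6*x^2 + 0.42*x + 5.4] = 5.2 - 11.52*x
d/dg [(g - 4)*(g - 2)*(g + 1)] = 3*g^2 - 10*g + 2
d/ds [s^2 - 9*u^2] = 2*s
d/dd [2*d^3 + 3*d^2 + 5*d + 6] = 6*d^2 + 6*d + 5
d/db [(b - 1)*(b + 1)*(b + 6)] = 3*b^2 + 12*b - 1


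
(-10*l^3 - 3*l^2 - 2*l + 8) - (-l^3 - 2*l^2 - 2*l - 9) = -9*l^3 - l^2 + 17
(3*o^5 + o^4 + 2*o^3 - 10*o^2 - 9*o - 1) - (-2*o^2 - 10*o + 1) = 3*o^5 + o^4 + 2*o^3 - 8*o^2 + o - 2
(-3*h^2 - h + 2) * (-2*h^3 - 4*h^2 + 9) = 6*h^5 + 14*h^4 - 35*h^2 - 9*h + 18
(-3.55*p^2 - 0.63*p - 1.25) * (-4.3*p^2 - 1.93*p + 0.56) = 15.265*p^4 + 9.5605*p^3 + 4.6029*p^2 + 2.0597*p - 0.7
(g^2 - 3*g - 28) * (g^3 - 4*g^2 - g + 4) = g^5 - 7*g^4 - 17*g^3 + 119*g^2 + 16*g - 112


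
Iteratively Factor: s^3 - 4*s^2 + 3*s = (s - 1)*(s^2 - 3*s) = (s - 3)*(s - 1)*(s)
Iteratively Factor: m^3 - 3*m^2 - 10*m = (m + 2)*(m^2 - 5*m) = (m - 5)*(m + 2)*(m)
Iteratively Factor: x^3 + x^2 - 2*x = (x + 2)*(x^2 - x) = (x - 1)*(x + 2)*(x)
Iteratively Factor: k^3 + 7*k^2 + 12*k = (k + 3)*(k^2 + 4*k) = k*(k + 3)*(k + 4)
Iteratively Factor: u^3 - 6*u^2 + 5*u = (u - 1)*(u^2 - 5*u) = (u - 5)*(u - 1)*(u)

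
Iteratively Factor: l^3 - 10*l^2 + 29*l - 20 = (l - 5)*(l^2 - 5*l + 4) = (l - 5)*(l - 1)*(l - 4)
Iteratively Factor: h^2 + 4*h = (h + 4)*(h)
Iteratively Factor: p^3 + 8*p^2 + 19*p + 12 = (p + 3)*(p^2 + 5*p + 4) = (p + 1)*(p + 3)*(p + 4)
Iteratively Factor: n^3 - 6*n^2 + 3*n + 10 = (n + 1)*(n^2 - 7*n + 10) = (n - 2)*(n + 1)*(n - 5)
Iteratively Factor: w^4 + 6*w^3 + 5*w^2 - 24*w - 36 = (w + 2)*(w^3 + 4*w^2 - 3*w - 18) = (w + 2)*(w + 3)*(w^2 + w - 6) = (w - 2)*(w + 2)*(w + 3)*(w + 3)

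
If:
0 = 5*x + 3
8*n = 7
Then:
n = 7/8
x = -3/5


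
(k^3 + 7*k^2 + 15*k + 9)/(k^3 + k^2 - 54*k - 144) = (k^2 + 4*k + 3)/(k^2 - 2*k - 48)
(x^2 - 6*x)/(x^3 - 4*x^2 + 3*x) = (x - 6)/(x^2 - 4*x + 3)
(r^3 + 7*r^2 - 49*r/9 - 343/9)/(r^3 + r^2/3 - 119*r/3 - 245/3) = (3*r^2 + 14*r - 49)/(3*(r^2 - 2*r - 35))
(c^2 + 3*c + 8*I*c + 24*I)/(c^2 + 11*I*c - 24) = (c + 3)/(c + 3*I)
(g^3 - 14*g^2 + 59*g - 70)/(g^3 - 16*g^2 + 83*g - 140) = (g - 2)/(g - 4)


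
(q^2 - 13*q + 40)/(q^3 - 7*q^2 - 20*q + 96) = (q - 5)/(q^2 + q - 12)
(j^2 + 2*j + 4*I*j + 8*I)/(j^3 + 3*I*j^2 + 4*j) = (j + 2)/(j*(j - I))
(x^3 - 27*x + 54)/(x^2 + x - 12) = (x^2 + 3*x - 18)/(x + 4)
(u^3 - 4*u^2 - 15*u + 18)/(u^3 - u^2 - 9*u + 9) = (u - 6)/(u - 3)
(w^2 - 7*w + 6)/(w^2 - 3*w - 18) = (w - 1)/(w + 3)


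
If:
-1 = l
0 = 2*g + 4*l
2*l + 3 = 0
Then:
No Solution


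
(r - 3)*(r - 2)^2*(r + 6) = r^4 - r^3 - 26*r^2 + 84*r - 72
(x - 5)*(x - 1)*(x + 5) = x^3 - x^2 - 25*x + 25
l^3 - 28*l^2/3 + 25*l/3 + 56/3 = (l - 8)*(l - 7/3)*(l + 1)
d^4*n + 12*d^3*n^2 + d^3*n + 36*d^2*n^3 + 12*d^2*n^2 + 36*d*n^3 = d*(d + 6*n)^2*(d*n + n)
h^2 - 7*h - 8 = (h - 8)*(h + 1)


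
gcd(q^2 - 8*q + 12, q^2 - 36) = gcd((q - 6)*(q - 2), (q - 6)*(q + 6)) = q - 6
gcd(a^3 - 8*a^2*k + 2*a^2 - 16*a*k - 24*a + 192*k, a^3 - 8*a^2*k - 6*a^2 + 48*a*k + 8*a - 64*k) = a^2 - 8*a*k - 4*a + 32*k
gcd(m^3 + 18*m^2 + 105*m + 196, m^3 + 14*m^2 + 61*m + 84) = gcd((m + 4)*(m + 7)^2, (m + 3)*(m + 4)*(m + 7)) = m^2 + 11*m + 28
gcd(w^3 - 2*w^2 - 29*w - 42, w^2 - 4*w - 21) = w^2 - 4*w - 21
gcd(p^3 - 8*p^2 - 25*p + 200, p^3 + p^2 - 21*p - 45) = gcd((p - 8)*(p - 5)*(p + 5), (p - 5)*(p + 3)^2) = p - 5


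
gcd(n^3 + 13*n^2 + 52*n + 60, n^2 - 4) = n + 2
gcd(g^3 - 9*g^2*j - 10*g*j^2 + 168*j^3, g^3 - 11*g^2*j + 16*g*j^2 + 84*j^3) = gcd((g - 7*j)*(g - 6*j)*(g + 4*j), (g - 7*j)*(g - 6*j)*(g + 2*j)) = g^2 - 13*g*j + 42*j^2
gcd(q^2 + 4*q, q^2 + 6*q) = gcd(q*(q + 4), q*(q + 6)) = q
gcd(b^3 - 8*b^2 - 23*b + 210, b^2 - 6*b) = b - 6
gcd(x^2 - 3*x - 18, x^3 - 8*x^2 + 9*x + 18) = x - 6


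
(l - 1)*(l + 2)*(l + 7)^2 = l^4 + 15*l^3 + 61*l^2 + 21*l - 98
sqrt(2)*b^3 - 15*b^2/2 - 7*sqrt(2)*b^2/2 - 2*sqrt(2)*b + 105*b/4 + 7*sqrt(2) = (b - 7/2)*(b - 4*sqrt(2))*(sqrt(2)*b + 1/2)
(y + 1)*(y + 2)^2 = y^3 + 5*y^2 + 8*y + 4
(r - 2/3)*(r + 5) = r^2 + 13*r/3 - 10/3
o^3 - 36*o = o*(o - 6)*(o + 6)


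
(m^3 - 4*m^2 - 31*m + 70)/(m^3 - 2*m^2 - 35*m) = (m - 2)/m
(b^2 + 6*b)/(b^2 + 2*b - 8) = b*(b + 6)/(b^2 + 2*b - 8)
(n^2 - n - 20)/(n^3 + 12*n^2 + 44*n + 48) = (n - 5)/(n^2 + 8*n + 12)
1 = 1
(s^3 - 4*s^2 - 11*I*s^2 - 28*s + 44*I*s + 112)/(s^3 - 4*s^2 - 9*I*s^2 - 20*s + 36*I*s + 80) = (s - 7*I)/(s - 5*I)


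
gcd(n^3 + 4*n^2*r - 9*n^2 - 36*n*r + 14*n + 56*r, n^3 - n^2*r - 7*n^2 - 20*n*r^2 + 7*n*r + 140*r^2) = n^2 + 4*n*r - 7*n - 28*r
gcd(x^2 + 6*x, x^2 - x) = x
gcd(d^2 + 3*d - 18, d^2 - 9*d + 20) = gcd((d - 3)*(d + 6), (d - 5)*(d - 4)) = 1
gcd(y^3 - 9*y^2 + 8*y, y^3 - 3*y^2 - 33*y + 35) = y - 1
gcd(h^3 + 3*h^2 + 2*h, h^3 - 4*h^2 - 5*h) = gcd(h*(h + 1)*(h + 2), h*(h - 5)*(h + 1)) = h^2 + h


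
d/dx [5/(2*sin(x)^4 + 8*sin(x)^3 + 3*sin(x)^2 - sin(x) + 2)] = 5*(-8*sin(x)^3 - 24*sin(x)^2 - 6*sin(x) + 1)*cos(x)/(2*sin(x)^4 + 8*sin(x)^3 + 3*sin(x)^2 - sin(x) + 2)^2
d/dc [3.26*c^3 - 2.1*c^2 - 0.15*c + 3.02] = 9.78*c^2 - 4.2*c - 0.15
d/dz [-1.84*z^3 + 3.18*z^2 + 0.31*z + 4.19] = -5.52*z^2 + 6.36*z + 0.31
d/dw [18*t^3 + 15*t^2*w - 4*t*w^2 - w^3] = 15*t^2 - 8*t*w - 3*w^2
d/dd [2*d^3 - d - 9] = 6*d^2 - 1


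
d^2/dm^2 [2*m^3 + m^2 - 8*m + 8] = 12*m + 2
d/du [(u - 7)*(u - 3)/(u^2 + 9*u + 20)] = (19*u^2 - 2*u - 389)/(u^4 + 18*u^3 + 121*u^2 + 360*u + 400)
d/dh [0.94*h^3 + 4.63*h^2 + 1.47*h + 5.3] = 2.82*h^2 + 9.26*h + 1.47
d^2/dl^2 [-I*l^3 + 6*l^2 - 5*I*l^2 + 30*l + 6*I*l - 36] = -6*I*l + 12 - 10*I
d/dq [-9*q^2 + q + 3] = 1 - 18*q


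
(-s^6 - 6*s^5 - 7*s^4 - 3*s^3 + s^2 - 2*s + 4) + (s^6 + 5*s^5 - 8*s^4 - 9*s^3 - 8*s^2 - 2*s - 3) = -s^5 - 15*s^4 - 12*s^3 - 7*s^2 - 4*s + 1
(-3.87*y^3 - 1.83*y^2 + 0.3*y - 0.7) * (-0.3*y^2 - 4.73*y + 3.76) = 1.161*y^5 + 18.8541*y^4 - 5.9853*y^3 - 8.0898*y^2 + 4.439*y - 2.632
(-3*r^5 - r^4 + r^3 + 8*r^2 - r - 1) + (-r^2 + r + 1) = -3*r^5 - r^4 + r^3 + 7*r^2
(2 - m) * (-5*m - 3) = 5*m^2 - 7*m - 6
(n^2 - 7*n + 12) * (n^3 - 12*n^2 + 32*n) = n^5 - 19*n^4 + 128*n^3 - 368*n^2 + 384*n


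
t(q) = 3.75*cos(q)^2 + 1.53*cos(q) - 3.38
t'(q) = -7.5*sin(q)*cos(q) - 1.53*sin(q)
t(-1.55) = -3.35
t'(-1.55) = 1.69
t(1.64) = -3.47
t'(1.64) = -1.01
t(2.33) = -2.66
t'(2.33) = 2.64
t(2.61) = -1.91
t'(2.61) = 2.50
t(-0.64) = 0.26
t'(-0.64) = 4.51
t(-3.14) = -1.16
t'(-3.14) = -0.01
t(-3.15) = -1.16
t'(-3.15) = 0.05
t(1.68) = -3.50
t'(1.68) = -0.71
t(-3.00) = -1.22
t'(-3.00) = -0.83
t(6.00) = 1.55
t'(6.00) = 2.44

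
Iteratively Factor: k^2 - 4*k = (k)*(k - 4)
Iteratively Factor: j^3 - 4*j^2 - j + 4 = (j + 1)*(j^2 - 5*j + 4) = (j - 1)*(j + 1)*(j - 4)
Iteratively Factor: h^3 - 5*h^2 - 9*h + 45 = (h - 3)*(h^2 - 2*h - 15) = (h - 3)*(h + 3)*(h - 5)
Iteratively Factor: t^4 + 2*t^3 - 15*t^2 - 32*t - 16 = (t + 4)*(t^3 - 2*t^2 - 7*t - 4) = (t - 4)*(t + 4)*(t^2 + 2*t + 1) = (t - 4)*(t + 1)*(t + 4)*(t + 1)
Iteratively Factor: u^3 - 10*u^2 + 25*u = (u - 5)*(u^2 - 5*u) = (u - 5)^2*(u)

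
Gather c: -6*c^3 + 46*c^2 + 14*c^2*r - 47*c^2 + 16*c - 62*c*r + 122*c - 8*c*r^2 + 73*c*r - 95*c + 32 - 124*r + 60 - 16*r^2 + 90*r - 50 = -6*c^3 + c^2*(14*r - 1) + c*(-8*r^2 + 11*r + 43) - 16*r^2 - 34*r + 42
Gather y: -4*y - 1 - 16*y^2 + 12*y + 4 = -16*y^2 + 8*y + 3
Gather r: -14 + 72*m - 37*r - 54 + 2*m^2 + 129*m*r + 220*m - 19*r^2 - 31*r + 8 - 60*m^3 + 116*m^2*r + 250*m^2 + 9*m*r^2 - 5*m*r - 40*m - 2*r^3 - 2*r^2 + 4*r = -60*m^3 + 252*m^2 + 252*m - 2*r^3 + r^2*(9*m - 21) + r*(116*m^2 + 124*m - 64) - 60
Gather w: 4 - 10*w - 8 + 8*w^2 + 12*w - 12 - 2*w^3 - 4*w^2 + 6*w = -2*w^3 + 4*w^2 + 8*w - 16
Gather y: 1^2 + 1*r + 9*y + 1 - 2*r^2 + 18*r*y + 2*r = -2*r^2 + 3*r + y*(18*r + 9) + 2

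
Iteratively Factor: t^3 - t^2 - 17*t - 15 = (t + 3)*(t^2 - 4*t - 5) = (t - 5)*(t + 3)*(t + 1)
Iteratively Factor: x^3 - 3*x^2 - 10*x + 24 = (x - 4)*(x^2 + x - 6) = (x - 4)*(x + 3)*(x - 2)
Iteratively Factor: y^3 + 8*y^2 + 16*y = (y + 4)*(y^2 + 4*y) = (y + 4)^2*(y)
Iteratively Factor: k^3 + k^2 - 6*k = (k - 2)*(k^2 + 3*k) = (k - 2)*(k + 3)*(k)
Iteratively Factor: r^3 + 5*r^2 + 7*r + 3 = (r + 3)*(r^2 + 2*r + 1) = (r + 1)*(r + 3)*(r + 1)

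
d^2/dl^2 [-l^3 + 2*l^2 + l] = 4 - 6*l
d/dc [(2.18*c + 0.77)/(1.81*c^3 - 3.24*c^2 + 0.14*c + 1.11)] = (-7.8916*c^3 + 2.8821*c^2 + 4.9896*c + 2.312)/(3.2761*c^6 - 11.7288*c^5 + 11.0044*c^4 + 3.111*c^3 - 7.1732*c^2 + 0.3108*c + 1.2321)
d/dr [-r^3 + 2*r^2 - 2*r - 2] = -3*r^2 + 4*r - 2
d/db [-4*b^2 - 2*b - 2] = -8*b - 2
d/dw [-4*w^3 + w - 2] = 1 - 12*w^2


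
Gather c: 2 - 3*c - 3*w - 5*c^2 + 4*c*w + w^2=-5*c^2 + c*(4*w - 3) + w^2 - 3*w + 2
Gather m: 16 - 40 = -24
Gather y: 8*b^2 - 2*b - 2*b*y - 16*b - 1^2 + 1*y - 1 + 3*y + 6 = 8*b^2 - 18*b + y*(4 - 2*b) + 4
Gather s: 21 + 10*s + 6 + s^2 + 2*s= s^2 + 12*s + 27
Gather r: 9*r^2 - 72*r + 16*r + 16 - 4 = 9*r^2 - 56*r + 12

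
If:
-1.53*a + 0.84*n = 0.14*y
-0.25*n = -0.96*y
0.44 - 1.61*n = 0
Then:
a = 0.14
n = 0.27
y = 0.07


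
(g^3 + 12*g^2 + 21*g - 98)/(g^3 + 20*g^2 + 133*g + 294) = (g - 2)/(g + 6)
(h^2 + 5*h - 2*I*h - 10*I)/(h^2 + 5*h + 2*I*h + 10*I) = (h - 2*I)/(h + 2*I)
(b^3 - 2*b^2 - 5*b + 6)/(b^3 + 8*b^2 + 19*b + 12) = (b^3 - 2*b^2 - 5*b + 6)/(b^3 + 8*b^2 + 19*b + 12)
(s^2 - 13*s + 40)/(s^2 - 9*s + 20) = (s - 8)/(s - 4)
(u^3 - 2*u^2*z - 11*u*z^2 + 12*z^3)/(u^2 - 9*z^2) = (-u^2 + 5*u*z - 4*z^2)/(-u + 3*z)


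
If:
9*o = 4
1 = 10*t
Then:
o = 4/9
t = 1/10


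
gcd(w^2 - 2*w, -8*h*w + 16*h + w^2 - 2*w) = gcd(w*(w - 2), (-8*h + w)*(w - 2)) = w - 2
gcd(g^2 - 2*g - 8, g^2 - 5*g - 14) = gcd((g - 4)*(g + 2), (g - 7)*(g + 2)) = g + 2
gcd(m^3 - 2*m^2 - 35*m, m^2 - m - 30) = m + 5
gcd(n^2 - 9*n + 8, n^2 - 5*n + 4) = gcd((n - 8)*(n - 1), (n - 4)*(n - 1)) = n - 1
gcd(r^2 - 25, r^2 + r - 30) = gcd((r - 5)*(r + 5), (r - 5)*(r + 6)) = r - 5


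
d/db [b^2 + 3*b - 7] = 2*b + 3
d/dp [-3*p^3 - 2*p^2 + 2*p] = -9*p^2 - 4*p + 2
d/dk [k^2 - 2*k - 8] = 2*k - 2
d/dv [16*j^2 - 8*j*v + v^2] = -8*j + 2*v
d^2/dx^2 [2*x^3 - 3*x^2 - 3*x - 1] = 12*x - 6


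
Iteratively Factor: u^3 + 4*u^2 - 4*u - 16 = (u + 2)*(u^2 + 2*u - 8) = (u + 2)*(u + 4)*(u - 2)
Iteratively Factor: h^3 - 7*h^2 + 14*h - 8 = (h - 1)*(h^2 - 6*h + 8) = (h - 4)*(h - 1)*(h - 2)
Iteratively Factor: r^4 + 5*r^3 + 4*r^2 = (r + 1)*(r^3 + 4*r^2) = r*(r + 1)*(r^2 + 4*r) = r^2*(r + 1)*(r + 4)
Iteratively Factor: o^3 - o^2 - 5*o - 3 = (o + 1)*(o^2 - 2*o - 3) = (o - 3)*(o + 1)*(o + 1)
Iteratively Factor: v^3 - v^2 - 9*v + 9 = (v + 3)*(v^2 - 4*v + 3) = (v - 3)*(v + 3)*(v - 1)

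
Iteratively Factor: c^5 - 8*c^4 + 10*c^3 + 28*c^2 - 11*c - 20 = (c + 1)*(c^4 - 9*c^3 + 19*c^2 + 9*c - 20) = (c - 1)*(c + 1)*(c^3 - 8*c^2 + 11*c + 20) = (c - 1)*(c + 1)^2*(c^2 - 9*c + 20) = (c - 5)*(c - 1)*(c + 1)^2*(c - 4)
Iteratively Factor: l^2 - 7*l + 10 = (l - 5)*(l - 2)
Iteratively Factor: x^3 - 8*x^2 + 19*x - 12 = (x - 3)*(x^2 - 5*x + 4) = (x - 3)*(x - 1)*(x - 4)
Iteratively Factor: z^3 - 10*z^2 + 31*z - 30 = (z - 2)*(z^2 - 8*z + 15) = (z - 3)*(z - 2)*(z - 5)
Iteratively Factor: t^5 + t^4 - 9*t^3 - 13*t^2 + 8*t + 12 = (t + 1)*(t^4 - 9*t^2 - 4*t + 12) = (t + 1)*(t + 2)*(t^3 - 2*t^2 - 5*t + 6) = (t + 1)*(t + 2)^2*(t^2 - 4*t + 3) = (t - 1)*(t + 1)*(t + 2)^2*(t - 3)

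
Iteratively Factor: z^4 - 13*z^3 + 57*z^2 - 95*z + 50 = (z - 5)*(z^3 - 8*z^2 + 17*z - 10) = (z - 5)*(z - 1)*(z^2 - 7*z + 10) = (z - 5)^2*(z - 1)*(z - 2)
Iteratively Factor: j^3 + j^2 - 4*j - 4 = (j + 1)*(j^2 - 4) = (j - 2)*(j + 1)*(j + 2)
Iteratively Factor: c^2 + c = (c + 1)*(c)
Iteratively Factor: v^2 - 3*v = (v)*(v - 3)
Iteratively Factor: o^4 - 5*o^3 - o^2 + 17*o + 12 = (o - 4)*(o^3 - o^2 - 5*o - 3) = (o - 4)*(o - 3)*(o^2 + 2*o + 1) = (o - 4)*(o - 3)*(o + 1)*(o + 1)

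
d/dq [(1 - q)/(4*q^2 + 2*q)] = (q^2 - 2*q - 1/2)/(q^2*(4*q^2 + 4*q + 1))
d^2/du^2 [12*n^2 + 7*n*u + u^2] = 2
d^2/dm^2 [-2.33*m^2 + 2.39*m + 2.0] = -4.66000000000000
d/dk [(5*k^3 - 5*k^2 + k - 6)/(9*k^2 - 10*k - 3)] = (45*k^4 - 100*k^3 - 4*k^2 + 138*k - 63)/(81*k^4 - 180*k^3 + 46*k^2 + 60*k + 9)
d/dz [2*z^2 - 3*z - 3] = 4*z - 3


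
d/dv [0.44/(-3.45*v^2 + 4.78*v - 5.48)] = (3.036*v - 2.1032)/(3.45*v^2 - 4.78*v + 5.48)^2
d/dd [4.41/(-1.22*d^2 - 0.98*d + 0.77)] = (10.7604*d + 4.3218)/(1.22*d^2 + 0.98*d - 0.77)^2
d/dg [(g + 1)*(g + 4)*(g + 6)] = 3*g^2 + 22*g + 34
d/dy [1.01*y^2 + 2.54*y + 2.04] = 2.02*y + 2.54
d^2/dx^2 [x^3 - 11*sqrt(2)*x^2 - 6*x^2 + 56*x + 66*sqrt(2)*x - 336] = 6*x - 22*sqrt(2) - 12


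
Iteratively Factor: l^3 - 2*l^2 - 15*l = (l + 3)*(l^2 - 5*l) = (l - 5)*(l + 3)*(l)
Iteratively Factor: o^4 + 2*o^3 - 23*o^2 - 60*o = (o - 5)*(o^3 + 7*o^2 + 12*o) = (o - 5)*(o + 4)*(o^2 + 3*o) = o*(o - 5)*(o + 4)*(o + 3)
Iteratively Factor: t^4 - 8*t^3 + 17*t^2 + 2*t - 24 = (t - 4)*(t^3 - 4*t^2 + t + 6) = (t - 4)*(t - 3)*(t^2 - t - 2) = (t - 4)*(t - 3)*(t - 2)*(t + 1)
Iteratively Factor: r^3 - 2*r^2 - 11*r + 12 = (r - 1)*(r^2 - r - 12) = (r - 1)*(r + 3)*(r - 4)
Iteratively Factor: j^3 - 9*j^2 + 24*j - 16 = (j - 4)*(j^2 - 5*j + 4) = (j - 4)^2*(j - 1)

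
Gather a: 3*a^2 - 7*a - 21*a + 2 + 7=3*a^2 - 28*a + 9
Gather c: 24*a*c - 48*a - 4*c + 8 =-48*a + c*(24*a - 4) + 8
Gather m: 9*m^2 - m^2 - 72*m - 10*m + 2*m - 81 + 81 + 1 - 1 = 8*m^2 - 80*m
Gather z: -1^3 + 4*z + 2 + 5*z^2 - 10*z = 5*z^2 - 6*z + 1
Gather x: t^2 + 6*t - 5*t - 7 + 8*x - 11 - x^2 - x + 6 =t^2 + t - x^2 + 7*x - 12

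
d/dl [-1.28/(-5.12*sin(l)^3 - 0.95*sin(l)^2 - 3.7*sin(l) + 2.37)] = (-2.432*sin(l) + 9.8304*cos(2*l) - 14.5664)*cos(l)/(5.12*sin(l)^3 + 0.95*sin(l)^2 + 3.7*sin(l) - 2.37)^2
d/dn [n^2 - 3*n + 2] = 2*n - 3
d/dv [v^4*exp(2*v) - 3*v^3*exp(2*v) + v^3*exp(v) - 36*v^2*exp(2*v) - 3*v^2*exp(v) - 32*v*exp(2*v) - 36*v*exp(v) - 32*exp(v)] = (2*v^4*exp(v) - 2*v^3*exp(v) + v^3 - 81*v^2*exp(v) - 136*v*exp(v) - 42*v - 32*exp(v) - 68)*exp(v)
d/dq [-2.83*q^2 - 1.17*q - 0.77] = -5.66*q - 1.17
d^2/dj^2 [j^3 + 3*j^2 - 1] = 6*j + 6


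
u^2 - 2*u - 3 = (u - 3)*(u + 1)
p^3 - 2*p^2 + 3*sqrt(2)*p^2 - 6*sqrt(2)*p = p*(p - 2)*(p + 3*sqrt(2))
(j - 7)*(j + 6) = j^2 - j - 42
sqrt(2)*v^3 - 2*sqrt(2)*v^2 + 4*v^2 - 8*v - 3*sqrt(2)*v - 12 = (v - 3)*(v + 2*sqrt(2))*(sqrt(2)*v + sqrt(2))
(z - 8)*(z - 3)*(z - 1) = z^3 - 12*z^2 + 35*z - 24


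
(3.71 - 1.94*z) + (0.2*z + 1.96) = 5.67 - 1.74*z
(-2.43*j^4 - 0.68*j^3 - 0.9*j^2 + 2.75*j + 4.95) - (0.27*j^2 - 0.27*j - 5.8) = -2.43*j^4 - 0.68*j^3 - 1.17*j^2 + 3.02*j + 10.75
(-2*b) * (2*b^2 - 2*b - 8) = -4*b^3 + 4*b^2 + 16*b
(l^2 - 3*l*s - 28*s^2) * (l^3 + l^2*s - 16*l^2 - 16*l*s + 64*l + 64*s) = l^5 - 2*l^4*s - 16*l^4 - 31*l^3*s^2 + 32*l^3*s + 64*l^3 - 28*l^2*s^3 + 496*l^2*s^2 - 128*l^2*s + 448*l*s^3 - 1984*l*s^2 - 1792*s^3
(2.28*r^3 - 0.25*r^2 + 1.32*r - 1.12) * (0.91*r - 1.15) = 2.0748*r^4 - 2.8495*r^3 + 1.4887*r^2 - 2.5372*r + 1.288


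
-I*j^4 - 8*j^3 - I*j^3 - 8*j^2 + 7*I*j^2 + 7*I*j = j*(j - 7*I)*(j - I)*(-I*j - I)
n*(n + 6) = n^2 + 6*n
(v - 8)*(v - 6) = v^2 - 14*v + 48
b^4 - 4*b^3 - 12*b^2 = b^2*(b - 6)*(b + 2)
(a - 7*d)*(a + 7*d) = a^2 - 49*d^2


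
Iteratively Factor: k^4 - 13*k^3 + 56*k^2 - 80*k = (k - 4)*(k^3 - 9*k^2 + 20*k) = (k - 4)^2*(k^2 - 5*k) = (k - 5)*(k - 4)^2*(k)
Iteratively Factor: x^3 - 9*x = (x + 3)*(x^2 - 3*x) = x*(x + 3)*(x - 3)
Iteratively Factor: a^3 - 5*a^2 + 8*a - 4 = (a - 2)*(a^2 - 3*a + 2) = (a - 2)*(a - 1)*(a - 2)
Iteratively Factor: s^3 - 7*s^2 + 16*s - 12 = (s - 3)*(s^2 - 4*s + 4) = (s - 3)*(s - 2)*(s - 2)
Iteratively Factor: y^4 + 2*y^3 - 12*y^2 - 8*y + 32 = (y - 2)*(y^3 + 4*y^2 - 4*y - 16) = (y - 2)^2*(y^2 + 6*y + 8) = (y - 2)^2*(y + 4)*(y + 2)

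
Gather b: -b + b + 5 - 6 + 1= 0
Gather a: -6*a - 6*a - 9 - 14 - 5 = -12*a - 28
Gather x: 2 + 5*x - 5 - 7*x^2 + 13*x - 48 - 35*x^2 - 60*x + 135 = -42*x^2 - 42*x + 84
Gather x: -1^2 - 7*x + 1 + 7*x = 0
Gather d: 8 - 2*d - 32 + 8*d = 6*d - 24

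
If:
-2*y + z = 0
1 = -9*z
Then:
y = -1/18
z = -1/9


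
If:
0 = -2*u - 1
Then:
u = -1/2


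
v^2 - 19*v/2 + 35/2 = (v - 7)*(v - 5/2)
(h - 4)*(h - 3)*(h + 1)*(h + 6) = h^4 - 31*h^2 + 42*h + 72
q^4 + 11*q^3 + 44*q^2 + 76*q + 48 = (q + 2)^2*(q + 3)*(q + 4)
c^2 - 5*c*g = c*(c - 5*g)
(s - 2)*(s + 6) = s^2 + 4*s - 12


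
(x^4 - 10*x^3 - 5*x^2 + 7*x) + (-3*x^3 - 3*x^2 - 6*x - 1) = x^4 - 13*x^3 - 8*x^2 + x - 1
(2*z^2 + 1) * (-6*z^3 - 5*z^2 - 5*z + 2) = -12*z^5 - 10*z^4 - 16*z^3 - z^2 - 5*z + 2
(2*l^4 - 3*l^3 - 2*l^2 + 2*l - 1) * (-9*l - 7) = -18*l^5 + 13*l^4 + 39*l^3 - 4*l^2 - 5*l + 7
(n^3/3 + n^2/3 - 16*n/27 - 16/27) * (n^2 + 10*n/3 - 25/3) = n^5/3 + 13*n^4/9 - 61*n^3/27 - 433*n^2/81 + 80*n/27 + 400/81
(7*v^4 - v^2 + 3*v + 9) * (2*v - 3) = 14*v^5 - 21*v^4 - 2*v^3 + 9*v^2 + 9*v - 27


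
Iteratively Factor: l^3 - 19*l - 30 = (l - 5)*(l^2 + 5*l + 6) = (l - 5)*(l + 2)*(l + 3)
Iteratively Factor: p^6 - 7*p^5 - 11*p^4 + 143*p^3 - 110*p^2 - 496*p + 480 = (p - 3)*(p^5 - 4*p^4 - 23*p^3 + 74*p^2 + 112*p - 160) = (p - 5)*(p - 3)*(p^4 + p^3 - 18*p^2 - 16*p + 32) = (p - 5)*(p - 3)*(p - 1)*(p^3 + 2*p^2 - 16*p - 32) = (p - 5)*(p - 4)*(p - 3)*(p - 1)*(p^2 + 6*p + 8) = (p - 5)*(p - 4)*(p - 3)*(p - 1)*(p + 4)*(p + 2)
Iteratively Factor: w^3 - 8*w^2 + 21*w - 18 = (w - 3)*(w^2 - 5*w + 6) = (w - 3)^2*(w - 2)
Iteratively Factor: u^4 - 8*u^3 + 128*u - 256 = (u - 4)*(u^3 - 4*u^2 - 16*u + 64) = (u - 4)^2*(u^2 - 16) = (u - 4)^2*(u + 4)*(u - 4)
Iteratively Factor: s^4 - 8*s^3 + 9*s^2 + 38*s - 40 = (s + 2)*(s^3 - 10*s^2 + 29*s - 20) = (s - 5)*(s + 2)*(s^2 - 5*s + 4) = (s - 5)*(s - 4)*(s + 2)*(s - 1)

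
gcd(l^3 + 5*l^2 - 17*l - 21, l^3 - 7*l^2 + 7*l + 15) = l^2 - 2*l - 3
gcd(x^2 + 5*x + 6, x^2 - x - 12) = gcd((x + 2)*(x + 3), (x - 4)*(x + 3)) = x + 3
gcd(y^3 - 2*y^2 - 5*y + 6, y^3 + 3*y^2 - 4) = y^2 + y - 2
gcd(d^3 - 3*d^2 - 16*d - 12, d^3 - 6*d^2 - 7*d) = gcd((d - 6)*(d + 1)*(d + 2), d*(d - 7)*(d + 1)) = d + 1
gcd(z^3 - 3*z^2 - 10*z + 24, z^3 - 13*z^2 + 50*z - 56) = z^2 - 6*z + 8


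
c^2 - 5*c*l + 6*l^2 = (c - 3*l)*(c - 2*l)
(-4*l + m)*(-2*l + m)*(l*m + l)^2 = 8*l^4*m^2 + 16*l^4*m + 8*l^4 - 6*l^3*m^3 - 12*l^3*m^2 - 6*l^3*m + l^2*m^4 + 2*l^2*m^3 + l^2*m^2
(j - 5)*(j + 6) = j^2 + j - 30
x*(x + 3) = x^2 + 3*x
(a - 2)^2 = a^2 - 4*a + 4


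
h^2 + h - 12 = (h - 3)*(h + 4)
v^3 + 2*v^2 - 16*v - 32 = (v - 4)*(v + 2)*(v + 4)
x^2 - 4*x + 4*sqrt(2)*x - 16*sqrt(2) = (x - 4)*(x + 4*sqrt(2))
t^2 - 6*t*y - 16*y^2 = (t - 8*y)*(t + 2*y)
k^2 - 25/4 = (k - 5/2)*(k + 5/2)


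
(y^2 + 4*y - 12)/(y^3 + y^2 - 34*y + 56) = (y + 6)/(y^2 + 3*y - 28)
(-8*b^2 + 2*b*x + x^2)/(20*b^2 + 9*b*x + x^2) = (-2*b + x)/(5*b + x)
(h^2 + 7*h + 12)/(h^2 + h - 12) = (h + 3)/(h - 3)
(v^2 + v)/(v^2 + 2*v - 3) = v*(v + 1)/(v^2 + 2*v - 3)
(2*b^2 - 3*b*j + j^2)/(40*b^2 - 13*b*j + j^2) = (2*b^2 - 3*b*j + j^2)/(40*b^2 - 13*b*j + j^2)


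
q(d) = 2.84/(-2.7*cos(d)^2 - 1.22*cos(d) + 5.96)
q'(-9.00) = -0.19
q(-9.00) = 0.59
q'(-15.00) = -0.19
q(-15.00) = 0.53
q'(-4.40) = 0.03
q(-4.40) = 0.47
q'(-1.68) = 0.05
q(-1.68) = 0.47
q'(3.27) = -0.07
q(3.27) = 0.63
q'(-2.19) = -0.13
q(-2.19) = 0.49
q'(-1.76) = 0.02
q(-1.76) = 0.47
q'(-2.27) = -0.15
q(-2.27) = 0.50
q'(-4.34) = 0.05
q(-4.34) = 0.47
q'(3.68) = -0.20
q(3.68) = 0.57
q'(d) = 2.84*(-5.4*sin(d)*cos(d) - 1.22*sin(d))/(-2.7*cos(d)^2 - 1.22*cos(d) + 5.96)^2 = -(15.336*cos(d) + 3.4648)*sin(d)/(2.7*cos(d)^2 + 1.22*cos(d) - 5.96)^2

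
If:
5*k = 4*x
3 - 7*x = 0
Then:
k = 12/35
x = 3/7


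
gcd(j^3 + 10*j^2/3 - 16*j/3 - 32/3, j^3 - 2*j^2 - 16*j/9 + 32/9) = j^2 - 2*j/3 - 8/3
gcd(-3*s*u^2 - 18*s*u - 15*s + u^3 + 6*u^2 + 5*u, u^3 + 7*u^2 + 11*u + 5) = u^2 + 6*u + 5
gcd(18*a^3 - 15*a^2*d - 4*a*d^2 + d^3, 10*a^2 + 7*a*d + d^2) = 1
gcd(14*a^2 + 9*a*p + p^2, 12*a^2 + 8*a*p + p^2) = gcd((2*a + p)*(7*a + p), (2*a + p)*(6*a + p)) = 2*a + p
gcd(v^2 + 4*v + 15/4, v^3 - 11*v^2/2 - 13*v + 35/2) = v + 5/2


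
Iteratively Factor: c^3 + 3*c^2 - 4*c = (c + 4)*(c^2 - c) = c*(c + 4)*(c - 1)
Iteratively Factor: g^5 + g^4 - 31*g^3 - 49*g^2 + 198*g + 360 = (g + 4)*(g^4 - 3*g^3 - 19*g^2 + 27*g + 90) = (g - 3)*(g + 4)*(g^3 - 19*g - 30) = (g - 5)*(g - 3)*(g + 4)*(g^2 + 5*g + 6) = (g - 5)*(g - 3)*(g + 2)*(g + 4)*(g + 3)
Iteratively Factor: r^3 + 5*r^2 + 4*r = (r + 1)*(r^2 + 4*r) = (r + 1)*(r + 4)*(r)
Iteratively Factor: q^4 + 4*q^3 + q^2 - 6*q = (q)*(q^3 + 4*q^2 + q - 6) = q*(q + 3)*(q^2 + q - 2) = q*(q - 1)*(q + 3)*(q + 2)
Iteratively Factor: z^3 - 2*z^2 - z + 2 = (z - 2)*(z^2 - 1) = (z - 2)*(z - 1)*(z + 1)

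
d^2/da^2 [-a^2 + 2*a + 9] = -2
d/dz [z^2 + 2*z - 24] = 2*z + 2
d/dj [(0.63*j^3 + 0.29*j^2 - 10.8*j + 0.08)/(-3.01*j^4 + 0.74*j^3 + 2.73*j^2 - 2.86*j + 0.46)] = (1.8963*j^6 + 1.7458*j^5 - 96.0187*j^4 + 13.3436*j^3 + 29.3464*j^2 - 0.170000000000002*j - 4.7392)/(9.0601*j^8 - 4.4548*j^7 - 15.887*j^6 + 21.2576*j^5 + 0.4509*j^4 - 14.9348*j^3 + 10.6912*j^2 - 2.6312*j + 0.2116)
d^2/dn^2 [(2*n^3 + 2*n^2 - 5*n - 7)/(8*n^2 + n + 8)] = 42*(-22*n^3 - 80*n^2 + 56*n + 29)/(512*n^6 + 192*n^5 + 1560*n^4 + 385*n^3 + 1560*n^2 + 192*n + 512)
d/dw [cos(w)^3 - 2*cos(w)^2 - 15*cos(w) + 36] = (-3*cos(w)^2 + 4*cos(w) + 15)*sin(w)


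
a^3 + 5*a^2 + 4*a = a*(a + 1)*(a + 4)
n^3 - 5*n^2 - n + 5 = (n - 5)*(n - 1)*(n + 1)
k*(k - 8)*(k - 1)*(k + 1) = k^4 - 8*k^3 - k^2 + 8*k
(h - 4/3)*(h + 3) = h^2 + 5*h/3 - 4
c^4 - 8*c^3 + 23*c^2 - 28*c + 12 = (c - 3)*(c - 2)^2*(c - 1)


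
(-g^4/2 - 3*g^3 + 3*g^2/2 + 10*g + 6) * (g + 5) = -g^5/2 - 11*g^4/2 - 27*g^3/2 + 35*g^2/2 + 56*g + 30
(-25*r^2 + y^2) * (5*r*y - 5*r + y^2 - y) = -125*r^3*y + 125*r^3 - 25*r^2*y^2 + 25*r^2*y + 5*r*y^3 - 5*r*y^2 + y^4 - y^3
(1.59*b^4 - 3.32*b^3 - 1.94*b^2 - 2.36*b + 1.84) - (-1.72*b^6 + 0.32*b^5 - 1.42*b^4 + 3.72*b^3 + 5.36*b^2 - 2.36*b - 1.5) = 1.72*b^6 - 0.32*b^5 + 3.01*b^4 - 7.04*b^3 - 7.3*b^2 + 3.34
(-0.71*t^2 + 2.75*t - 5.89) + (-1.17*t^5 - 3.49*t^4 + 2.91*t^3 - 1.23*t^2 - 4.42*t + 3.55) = -1.17*t^5 - 3.49*t^4 + 2.91*t^3 - 1.94*t^2 - 1.67*t - 2.34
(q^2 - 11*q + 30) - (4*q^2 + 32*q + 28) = -3*q^2 - 43*q + 2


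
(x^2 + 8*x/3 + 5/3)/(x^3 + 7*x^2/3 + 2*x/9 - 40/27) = 9*(x + 1)/(9*x^2 + 6*x - 8)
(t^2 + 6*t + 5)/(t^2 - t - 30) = (t + 1)/(t - 6)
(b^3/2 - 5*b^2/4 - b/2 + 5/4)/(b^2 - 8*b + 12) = (2*b^3 - 5*b^2 - 2*b + 5)/(4*(b^2 - 8*b + 12))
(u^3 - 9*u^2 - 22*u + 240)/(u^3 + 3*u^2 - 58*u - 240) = (u - 6)/(u + 6)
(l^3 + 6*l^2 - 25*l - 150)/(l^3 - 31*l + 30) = (l + 5)/(l - 1)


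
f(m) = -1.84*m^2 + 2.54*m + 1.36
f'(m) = 2.54 - 3.68*m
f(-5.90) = -77.68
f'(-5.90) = 24.25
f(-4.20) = -41.77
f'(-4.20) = 18.00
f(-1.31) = -5.13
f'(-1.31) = 7.36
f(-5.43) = -66.68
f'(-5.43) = 22.52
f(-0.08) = 1.15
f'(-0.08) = 2.83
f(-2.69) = -18.79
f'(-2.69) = 12.44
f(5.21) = -35.35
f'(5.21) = -16.63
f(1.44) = 1.20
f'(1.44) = -2.76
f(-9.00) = -170.54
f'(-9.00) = 35.66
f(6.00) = -49.64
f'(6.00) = -19.54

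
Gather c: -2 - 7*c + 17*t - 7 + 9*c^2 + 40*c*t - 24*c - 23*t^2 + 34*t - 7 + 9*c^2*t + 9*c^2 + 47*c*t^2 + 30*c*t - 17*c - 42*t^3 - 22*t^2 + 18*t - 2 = c^2*(9*t + 18) + c*(47*t^2 + 70*t - 48) - 42*t^3 - 45*t^2 + 69*t - 18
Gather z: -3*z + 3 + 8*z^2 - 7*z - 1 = 8*z^2 - 10*z + 2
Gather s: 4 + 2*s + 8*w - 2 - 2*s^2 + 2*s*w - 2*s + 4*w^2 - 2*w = -2*s^2 + 2*s*w + 4*w^2 + 6*w + 2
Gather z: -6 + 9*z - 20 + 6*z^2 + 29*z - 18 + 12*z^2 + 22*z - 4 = 18*z^2 + 60*z - 48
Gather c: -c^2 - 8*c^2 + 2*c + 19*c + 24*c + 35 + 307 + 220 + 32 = -9*c^2 + 45*c + 594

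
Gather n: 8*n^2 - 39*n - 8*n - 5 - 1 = 8*n^2 - 47*n - 6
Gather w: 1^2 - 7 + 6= 0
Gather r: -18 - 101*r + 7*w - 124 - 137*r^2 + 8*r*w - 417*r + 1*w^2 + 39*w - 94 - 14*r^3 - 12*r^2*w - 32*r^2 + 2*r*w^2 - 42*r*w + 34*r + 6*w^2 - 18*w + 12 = -14*r^3 + r^2*(-12*w - 169) + r*(2*w^2 - 34*w - 484) + 7*w^2 + 28*w - 224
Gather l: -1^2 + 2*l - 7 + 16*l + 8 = 18*l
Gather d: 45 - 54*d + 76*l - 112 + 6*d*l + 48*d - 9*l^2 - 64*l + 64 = d*(6*l - 6) - 9*l^2 + 12*l - 3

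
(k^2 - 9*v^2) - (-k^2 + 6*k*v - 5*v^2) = 2*k^2 - 6*k*v - 4*v^2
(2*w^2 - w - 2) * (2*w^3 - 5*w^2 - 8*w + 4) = 4*w^5 - 12*w^4 - 15*w^3 + 26*w^2 + 12*w - 8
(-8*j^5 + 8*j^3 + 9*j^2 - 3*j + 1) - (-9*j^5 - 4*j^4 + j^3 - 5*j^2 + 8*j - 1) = j^5 + 4*j^4 + 7*j^3 + 14*j^2 - 11*j + 2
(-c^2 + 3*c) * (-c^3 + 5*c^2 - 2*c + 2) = c^5 - 8*c^4 + 17*c^3 - 8*c^2 + 6*c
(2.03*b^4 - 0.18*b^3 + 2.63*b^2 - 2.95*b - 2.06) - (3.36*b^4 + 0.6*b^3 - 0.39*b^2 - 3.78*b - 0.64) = -1.33*b^4 - 0.78*b^3 + 3.02*b^2 + 0.83*b - 1.42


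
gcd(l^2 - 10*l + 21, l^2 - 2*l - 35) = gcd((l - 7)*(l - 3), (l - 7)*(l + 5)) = l - 7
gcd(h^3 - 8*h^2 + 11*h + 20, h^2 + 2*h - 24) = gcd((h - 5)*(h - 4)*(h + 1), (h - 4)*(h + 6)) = h - 4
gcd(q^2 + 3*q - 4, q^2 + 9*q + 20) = q + 4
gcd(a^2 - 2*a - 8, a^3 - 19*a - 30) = a + 2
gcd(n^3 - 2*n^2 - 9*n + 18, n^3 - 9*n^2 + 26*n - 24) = n^2 - 5*n + 6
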